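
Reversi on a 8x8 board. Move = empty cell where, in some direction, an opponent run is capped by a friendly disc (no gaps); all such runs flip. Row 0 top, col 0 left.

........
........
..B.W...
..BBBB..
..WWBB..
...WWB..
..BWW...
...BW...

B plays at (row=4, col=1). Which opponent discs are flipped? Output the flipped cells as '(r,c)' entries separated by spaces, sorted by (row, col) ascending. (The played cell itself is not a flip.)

Dir NW: first cell '.' (not opp) -> no flip
Dir N: first cell '.' (not opp) -> no flip
Dir NE: first cell 'B' (not opp) -> no flip
Dir W: first cell '.' (not opp) -> no flip
Dir E: opp run (4,2) (4,3) capped by B -> flip
Dir SW: first cell '.' (not opp) -> no flip
Dir S: first cell '.' (not opp) -> no flip
Dir SE: first cell '.' (not opp) -> no flip

Answer: (4,2) (4,3)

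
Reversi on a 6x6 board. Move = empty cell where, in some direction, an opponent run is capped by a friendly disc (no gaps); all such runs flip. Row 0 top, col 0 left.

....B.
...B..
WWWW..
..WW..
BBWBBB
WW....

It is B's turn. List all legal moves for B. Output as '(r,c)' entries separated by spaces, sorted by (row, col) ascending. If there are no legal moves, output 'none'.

Answer: (1,0) (1,1) (1,4) (3,1)

Derivation:
(1,0): flips 2 -> legal
(1,1): flips 2 -> legal
(1,2): no bracket -> illegal
(1,4): flips 2 -> legal
(2,4): no bracket -> illegal
(3,0): no bracket -> illegal
(3,1): flips 1 -> legal
(3,4): no bracket -> illegal
(5,2): no bracket -> illegal
(5,3): no bracket -> illegal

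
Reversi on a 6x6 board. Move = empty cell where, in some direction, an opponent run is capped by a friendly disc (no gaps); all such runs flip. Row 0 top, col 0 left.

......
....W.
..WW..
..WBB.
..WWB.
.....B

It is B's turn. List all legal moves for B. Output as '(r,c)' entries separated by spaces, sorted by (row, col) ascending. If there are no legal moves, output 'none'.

Answer: (1,1) (1,2) (1,3) (3,1) (4,1) (5,1) (5,2) (5,3)

Derivation:
(0,3): no bracket -> illegal
(0,4): no bracket -> illegal
(0,5): no bracket -> illegal
(1,1): flips 1 -> legal
(1,2): flips 1 -> legal
(1,3): flips 1 -> legal
(1,5): no bracket -> illegal
(2,1): no bracket -> illegal
(2,4): no bracket -> illegal
(2,5): no bracket -> illegal
(3,1): flips 1 -> legal
(4,1): flips 2 -> legal
(5,1): flips 1 -> legal
(5,2): flips 1 -> legal
(5,3): flips 1 -> legal
(5,4): no bracket -> illegal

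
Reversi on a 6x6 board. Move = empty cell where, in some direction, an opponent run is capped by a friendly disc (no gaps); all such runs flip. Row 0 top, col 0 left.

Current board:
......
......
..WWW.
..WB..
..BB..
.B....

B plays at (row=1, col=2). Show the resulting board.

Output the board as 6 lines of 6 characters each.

Answer: ......
..B...
..BWW.
..BB..
..BB..
.B....

Derivation:
Place B at (1,2); scan 8 dirs for brackets.
Dir NW: first cell '.' (not opp) -> no flip
Dir N: first cell '.' (not opp) -> no flip
Dir NE: first cell '.' (not opp) -> no flip
Dir W: first cell '.' (not opp) -> no flip
Dir E: first cell '.' (not opp) -> no flip
Dir SW: first cell '.' (not opp) -> no flip
Dir S: opp run (2,2) (3,2) capped by B -> flip
Dir SE: opp run (2,3), next='.' -> no flip
All flips: (2,2) (3,2)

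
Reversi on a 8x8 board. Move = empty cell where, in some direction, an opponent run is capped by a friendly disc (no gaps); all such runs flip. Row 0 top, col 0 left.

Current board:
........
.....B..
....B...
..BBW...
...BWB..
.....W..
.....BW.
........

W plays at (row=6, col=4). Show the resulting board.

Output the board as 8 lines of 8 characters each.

Place W at (6,4); scan 8 dirs for brackets.
Dir NW: first cell '.' (not opp) -> no flip
Dir N: first cell '.' (not opp) -> no flip
Dir NE: first cell 'W' (not opp) -> no flip
Dir W: first cell '.' (not opp) -> no flip
Dir E: opp run (6,5) capped by W -> flip
Dir SW: first cell '.' (not opp) -> no flip
Dir S: first cell '.' (not opp) -> no flip
Dir SE: first cell '.' (not opp) -> no flip
All flips: (6,5)

Answer: ........
.....B..
....B...
..BBW...
...BWB..
.....W..
....WWW.
........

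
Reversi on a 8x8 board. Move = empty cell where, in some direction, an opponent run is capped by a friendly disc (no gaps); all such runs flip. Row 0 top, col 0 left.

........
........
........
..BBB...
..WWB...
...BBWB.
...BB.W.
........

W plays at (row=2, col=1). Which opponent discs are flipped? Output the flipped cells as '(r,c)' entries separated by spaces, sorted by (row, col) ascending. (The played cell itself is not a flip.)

Answer: (3,2)

Derivation:
Dir NW: first cell '.' (not opp) -> no flip
Dir N: first cell '.' (not opp) -> no flip
Dir NE: first cell '.' (not opp) -> no flip
Dir W: first cell '.' (not opp) -> no flip
Dir E: first cell '.' (not opp) -> no flip
Dir SW: first cell '.' (not opp) -> no flip
Dir S: first cell '.' (not opp) -> no flip
Dir SE: opp run (3,2) capped by W -> flip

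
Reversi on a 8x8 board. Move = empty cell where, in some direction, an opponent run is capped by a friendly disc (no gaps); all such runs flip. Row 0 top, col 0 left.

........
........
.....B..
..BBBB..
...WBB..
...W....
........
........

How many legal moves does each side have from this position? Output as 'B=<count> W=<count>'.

Answer: B=5 W=5

Derivation:
-- B to move --
(4,2): flips 1 -> legal
(5,2): flips 1 -> legal
(5,4): flips 1 -> legal
(6,2): flips 1 -> legal
(6,3): flips 2 -> legal
(6,4): no bracket -> illegal
B mobility = 5
-- W to move --
(1,4): no bracket -> illegal
(1,5): no bracket -> illegal
(1,6): flips 2 -> legal
(2,1): flips 1 -> legal
(2,2): no bracket -> illegal
(2,3): flips 1 -> legal
(2,4): no bracket -> illegal
(2,6): flips 2 -> legal
(3,1): no bracket -> illegal
(3,6): no bracket -> illegal
(4,1): no bracket -> illegal
(4,2): no bracket -> illegal
(4,6): flips 2 -> legal
(5,4): no bracket -> illegal
(5,5): no bracket -> illegal
(5,6): no bracket -> illegal
W mobility = 5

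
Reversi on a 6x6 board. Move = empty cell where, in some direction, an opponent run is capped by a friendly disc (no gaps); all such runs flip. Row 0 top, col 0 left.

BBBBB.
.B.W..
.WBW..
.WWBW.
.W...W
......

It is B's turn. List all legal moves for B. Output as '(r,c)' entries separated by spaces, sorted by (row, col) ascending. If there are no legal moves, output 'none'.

(1,0): no bracket -> illegal
(1,2): no bracket -> illegal
(1,4): no bracket -> illegal
(2,0): flips 1 -> legal
(2,4): flips 2 -> legal
(2,5): no bracket -> illegal
(3,0): flips 2 -> legal
(3,5): flips 1 -> legal
(4,0): flips 1 -> legal
(4,2): flips 1 -> legal
(4,3): no bracket -> illegal
(4,4): no bracket -> illegal
(5,0): no bracket -> illegal
(5,1): flips 3 -> legal
(5,2): no bracket -> illegal
(5,4): no bracket -> illegal
(5,5): no bracket -> illegal

Answer: (2,0) (2,4) (3,0) (3,5) (4,0) (4,2) (5,1)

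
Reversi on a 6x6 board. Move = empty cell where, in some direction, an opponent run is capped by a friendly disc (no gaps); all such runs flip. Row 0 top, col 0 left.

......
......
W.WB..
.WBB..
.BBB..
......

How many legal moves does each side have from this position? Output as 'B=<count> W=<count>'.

-- B to move --
(1,0): no bracket -> illegal
(1,1): flips 1 -> legal
(1,2): flips 1 -> legal
(1,3): no bracket -> illegal
(2,1): flips 2 -> legal
(3,0): flips 1 -> legal
(4,0): no bracket -> illegal
B mobility = 4
-- W to move --
(1,2): no bracket -> illegal
(1,3): no bracket -> illegal
(1,4): no bracket -> illegal
(2,1): no bracket -> illegal
(2,4): flips 1 -> legal
(3,0): no bracket -> illegal
(3,4): flips 2 -> legal
(4,0): no bracket -> illegal
(4,4): flips 1 -> legal
(5,0): no bracket -> illegal
(5,1): flips 1 -> legal
(5,2): flips 2 -> legal
(5,3): flips 1 -> legal
(5,4): no bracket -> illegal
W mobility = 6

Answer: B=4 W=6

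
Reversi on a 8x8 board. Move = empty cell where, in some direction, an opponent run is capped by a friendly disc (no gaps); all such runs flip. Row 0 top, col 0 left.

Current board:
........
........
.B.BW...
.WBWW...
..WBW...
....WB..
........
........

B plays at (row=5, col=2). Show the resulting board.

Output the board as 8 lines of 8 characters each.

Answer: ........
........
.B.BW...
.WBWW...
..BBW...
..B.WB..
........
........

Derivation:
Place B at (5,2); scan 8 dirs for brackets.
Dir NW: first cell '.' (not opp) -> no flip
Dir N: opp run (4,2) capped by B -> flip
Dir NE: first cell 'B' (not opp) -> no flip
Dir W: first cell '.' (not opp) -> no flip
Dir E: first cell '.' (not opp) -> no flip
Dir SW: first cell '.' (not opp) -> no flip
Dir S: first cell '.' (not opp) -> no flip
Dir SE: first cell '.' (not opp) -> no flip
All flips: (4,2)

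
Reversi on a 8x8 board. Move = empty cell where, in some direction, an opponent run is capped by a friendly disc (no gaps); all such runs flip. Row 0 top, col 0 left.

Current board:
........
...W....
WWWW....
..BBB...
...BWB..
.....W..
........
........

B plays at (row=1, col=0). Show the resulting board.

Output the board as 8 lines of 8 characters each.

Answer: ........
B..W....
WBWW....
..BBB...
...BWB..
.....W..
........
........

Derivation:
Place B at (1,0); scan 8 dirs for brackets.
Dir NW: edge -> no flip
Dir N: first cell '.' (not opp) -> no flip
Dir NE: first cell '.' (not opp) -> no flip
Dir W: edge -> no flip
Dir E: first cell '.' (not opp) -> no flip
Dir SW: edge -> no flip
Dir S: opp run (2,0), next='.' -> no flip
Dir SE: opp run (2,1) capped by B -> flip
All flips: (2,1)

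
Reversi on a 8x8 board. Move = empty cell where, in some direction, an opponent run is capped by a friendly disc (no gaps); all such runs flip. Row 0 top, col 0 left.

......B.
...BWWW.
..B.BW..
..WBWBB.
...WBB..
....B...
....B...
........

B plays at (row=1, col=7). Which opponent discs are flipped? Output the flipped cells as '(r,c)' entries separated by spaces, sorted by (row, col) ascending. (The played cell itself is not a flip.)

Dir NW: first cell 'B' (not opp) -> no flip
Dir N: first cell '.' (not opp) -> no flip
Dir NE: edge -> no flip
Dir W: opp run (1,6) (1,5) (1,4) capped by B -> flip
Dir E: edge -> no flip
Dir SW: first cell '.' (not opp) -> no flip
Dir S: first cell '.' (not opp) -> no flip
Dir SE: edge -> no flip

Answer: (1,4) (1,5) (1,6)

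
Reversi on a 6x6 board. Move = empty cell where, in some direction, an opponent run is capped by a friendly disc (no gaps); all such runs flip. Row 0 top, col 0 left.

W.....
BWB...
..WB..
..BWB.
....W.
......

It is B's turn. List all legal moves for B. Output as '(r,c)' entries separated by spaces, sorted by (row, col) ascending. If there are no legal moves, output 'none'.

(0,1): no bracket -> illegal
(0,2): no bracket -> illegal
(1,3): no bracket -> illegal
(2,0): no bracket -> illegal
(2,1): flips 1 -> legal
(2,4): no bracket -> illegal
(3,1): no bracket -> illegal
(3,5): no bracket -> illegal
(4,2): no bracket -> illegal
(4,3): flips 1 -> legal
(4,5): no bracket -> illegal
(5,3): no bracket -> illegal
(5,4): flips 1 -> legal
(5,5): no bracket -> illegal

Answer: (2,1) (4,3) (5,4)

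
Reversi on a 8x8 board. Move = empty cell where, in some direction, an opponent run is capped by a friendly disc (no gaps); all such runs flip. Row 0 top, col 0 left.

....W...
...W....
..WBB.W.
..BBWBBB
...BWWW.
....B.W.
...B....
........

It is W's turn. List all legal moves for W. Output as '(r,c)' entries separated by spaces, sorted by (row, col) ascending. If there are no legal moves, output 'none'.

(1,2): flips 1 -> legal
(1,4): flips 1 -> legal
(1,5): no bracket -> illegal
(2,1): no bracket -> illegal
(2,5): flips 3 -> legal
(2,7): flips 1 -> legal
(3,1): flips 2 -> legal
(4,1): no bracket -> illegal
(4,2): flips 2 -> legal
(4,7): no bracket -> illegal
(5,2): flips 1 -> legal
(5,3): flips 3 -> legal
(5,5): no bracket -> illegal
(6,2): no bracket -> illegal
(6,4): flips 1 -> legal
(6,5): no bracket -> illegal
(7,2): flips 2 -> legal
(7,3): no bracket -> illegal
(7,4): no bracket -> illegal

Answer: (1,2) (1,4) (2,5) (2,7) (3,1) (4,2) (5,2) (5,3) (6,4) (7,2)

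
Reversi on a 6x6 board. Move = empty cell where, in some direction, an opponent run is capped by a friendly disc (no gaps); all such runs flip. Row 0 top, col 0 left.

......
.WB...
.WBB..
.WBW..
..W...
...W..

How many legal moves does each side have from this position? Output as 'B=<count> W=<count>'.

Answer: B=9 W=5

Derivation:
-- B to move --
(0,0): flips 1 -> legal
(0,1): no bracket -> illegal
(0,2): no bracket -> illegal
(1,0): flips 2 -> legal
(2,0): flips 1 -> legal
(2,4): no bracket -> illegal
(3,0): flips 2 -> legal
(3,4): flips 1 -> legal
(4,0): flips 1 -> legal
(4,1): no bracket -> illegal
(4,3): flips 1 -> legal
(4,4): flips 1 -> legal
(5,1): no bracket -> illegal
(5,2): flips 1 -> legal
(5,4): no bracket -> illegal
B mobility = 9
-- W to move --
(0,1): no bracket -> illegal
(0,2): flips 3 -> legal
(0,3): flips 1 -> legal
(1,3): flips 3 -> legal
(1,4): no bracket -> illegal
(2,4): flips 2 -> legal
(3,4): no bracket -> illegal
(4,1): no bracket -> illegal
(4,3): flips 1 -> legal
W mobility = 5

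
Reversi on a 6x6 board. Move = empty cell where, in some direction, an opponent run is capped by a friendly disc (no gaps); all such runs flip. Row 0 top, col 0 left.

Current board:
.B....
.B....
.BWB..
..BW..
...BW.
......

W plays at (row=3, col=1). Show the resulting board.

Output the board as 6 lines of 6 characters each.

Answer: .B....
.B....
.BWB..
.WWW..
...BW.
......

Derivation:
Place W at (3,1); scan 8 dirs for brackets.
Dir NW: first cell '.' (not opp) -> no flip
Dir N: opp run (2,1) (1,1) (0,1), next=edge -> no flip
Dir NE: first cell 'W' (not opp) -> no flip
Dir W: first cell '.' (not opp) -> no flip
Dir E: opp run (3,2) capped by W -> flip
Dir SW: first cell '.' (not opp) -> no flip
Dir S: first cell '.' (not opp) -> no flip
Dir SE: first cell '.' (not opp) -> no flip
All flips: (3,2)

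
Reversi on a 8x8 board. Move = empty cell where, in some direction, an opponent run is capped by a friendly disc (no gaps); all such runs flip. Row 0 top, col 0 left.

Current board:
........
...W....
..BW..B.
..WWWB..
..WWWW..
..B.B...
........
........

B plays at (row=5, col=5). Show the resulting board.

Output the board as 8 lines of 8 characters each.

Place B at (5,5); scan 8 dirs for brackets.
Dir NW: opp run (4,4) (3,3) capped by B -> flip
Dir N: opp run (4,5) capped by B -> flip
Dir NE: first cell '.' (not opp) -> no flip
Dir W: first cell 'B' (not opp) -> no flip
Dir E: first cell '.' (not opp) -> no flip
Dir SW: first cell '.' (not opp) -> no flip
Dir S: first cell '.' (not opp) -> no flip
Dir SE: first cell '.' (not opp) -> no flip
All flips: (3,3) (4,4) (4,5)

Answer: ........
...W....
..BW..B.
..WBWB..
..WWBB..
..B.BB..
........
........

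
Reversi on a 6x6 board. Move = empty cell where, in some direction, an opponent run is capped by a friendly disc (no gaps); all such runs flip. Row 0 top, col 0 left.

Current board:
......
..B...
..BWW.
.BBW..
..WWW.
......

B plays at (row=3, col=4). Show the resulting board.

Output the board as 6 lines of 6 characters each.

Answer: ......
..B...
..BBW.
.BBBB.
..WWW.
......

Derivation:
Place B at (3,4); scan 8 dirs for brackets.
Dir NW: opp run (2,3) capped by B -> flip
Dir N: opp run (2,4), next='.' -> no flip
Dir NE: first cell '.' (not opp) -> no flip
Dir W: opp run (3,3) capped by B -> flip
Dir E: first cell '.' (not opp) -> no flip
Dir SW: opp run (4,3), next='.' -> no flip
Dir S: opp run (4,4), next='.' -> no flip
Dir SE: first cell '.' (not opp) -> no flip
All flips: (2,3) (3,3)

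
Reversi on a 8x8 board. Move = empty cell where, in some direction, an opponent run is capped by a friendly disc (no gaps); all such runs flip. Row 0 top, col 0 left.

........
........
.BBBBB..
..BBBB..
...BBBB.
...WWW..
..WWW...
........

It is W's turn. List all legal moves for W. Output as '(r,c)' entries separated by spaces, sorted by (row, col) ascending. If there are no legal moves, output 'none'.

(1,0): flips 3 -> legal
(1,1): flips 3 -> legal
(1,2): no bracket -> illegal
(1,3): flips 3 -> legal
(1,4): flips 3 -> legal
(1,5): flips 3 -> legal
(1,6): no bracket -> illegal
(2,0): no bracket -> illegal
(2,6): flips 2 -> legal
(3,0): no bracket -> illegal
(3,1): no bracket -> illegal
(3,6): flips 1 -> legal
(3,7): flips 1 -> legal
(4,1): no bracket -> illegal
(4,2): no bracket -> illegal
(4,7): no bracket -> illegal
(5,2): no bracket -> illegal
(5,6): no bracket -> illegal
(5,7): no bracket -> illegal

Answer: (1,0) (1,1) (1,3) (1,4) (1,5) (2,6) (3,6) (3,7)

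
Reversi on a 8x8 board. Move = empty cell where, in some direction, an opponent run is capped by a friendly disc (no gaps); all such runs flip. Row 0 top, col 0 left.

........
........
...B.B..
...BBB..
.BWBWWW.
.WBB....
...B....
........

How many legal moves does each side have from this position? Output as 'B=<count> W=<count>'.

-- B to move --
(3,1): flips 1 -> legal
(3,2): flips 1 -> legal
(3,6): no bracket -> illegal
(3,7): no bracket -> illegal
(4,0): no bracket -> illegal
(4,7): flips 3 -> legal
(5,0): flips 1 -> legal
(5,4): flips 1 -> legal
(5,5): flips 2 -> legal
(5,6): flips 1 -> legal
(5,7): flips 1 -> legal
(6,0): flips 2 -> legal
(6,1): flips 1 -> legal
(6,2): no bracket -> illegal
B mobility = 10
-- W to move --
(1,2): flips 2 -> legal
(1,3): no bracket -> illegal
(1,4): no bracket -> illegal
(1,5): flips 2 -> legal
(1,6): no bracket -> illegal
(2,2): flips 1 -> legal
(2,4): flips 3 -> legal
(2,6): flips 1 -> legal
(3,0): no bracket -> illegal
(3,1): flips 1 -> legal
(3,2): no bracket -> illegal
(3,6): no bracket -> illegal
(4,0): flips 1 -> legal
(5,0): no bracket -> illegal
(5,4): flips 2 -> legal
(6,1): no bracket -> illegal
(6,2): flips 2 -> legal
(6,4): flips 1 -> legal
(7,2): no bracket -> illegal
(7,3): no bracket -> illegal
(7,4): no bracket -> illegal
W mobility = 10

Answer: B=10 W=10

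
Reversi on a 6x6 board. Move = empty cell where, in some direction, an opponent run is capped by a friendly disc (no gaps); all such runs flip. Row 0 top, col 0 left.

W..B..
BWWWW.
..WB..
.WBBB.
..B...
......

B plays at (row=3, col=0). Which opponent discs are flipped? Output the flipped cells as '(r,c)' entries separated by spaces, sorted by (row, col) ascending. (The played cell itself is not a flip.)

Dir NW: edge -> no flip
Dir N: first cell '.' (not opp) -> no flip
Dir NE: first cell '.' (not opp) -> no flip
Dir W: edge -> no flip
Dir E: opp run (3,1) capped by B -> flip
Dir SW: edge -> no flip
Dir S: first cell '.' (not opp) -> no flip
Dir SE: first cell '.' (not opp) -> no flip

Answer: (3,1)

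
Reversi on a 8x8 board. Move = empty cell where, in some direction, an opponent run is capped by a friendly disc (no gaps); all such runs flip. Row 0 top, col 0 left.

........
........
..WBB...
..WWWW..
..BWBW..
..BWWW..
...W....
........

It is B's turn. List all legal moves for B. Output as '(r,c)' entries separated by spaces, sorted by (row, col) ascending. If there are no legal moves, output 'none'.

Answer: (1,1) (1,2) (2,1) (2,5) (2,6) (4,1) (4,6) (5,6) (6,2) (6,4) (6,6) (7,3) (7,4)

Derivation:
(1,1): flips 2 -> legal
(1,2): flips 2 -> legal
(1,3): no bracket -> illegal
(2,1): flips 1 -> legal
(2,5): flips 2 -> legal
(2,6): flips 1 -> legal
(3,1): no bracket -> illegal
(3,6): no bracket -> illegal
(4,1): flips 1 -> legal
(4,6): flips 2 -> legal
(5,6): flips 5 -> legal
(6,2): flips 1 -> legal
(6,4): flips 2 -> legal
(6,5): no bracket -> illegal
(6,6): flips 1 -> legal
(7,2): no bracket -> illegal
(7,3): flips 4 -> legal
(7,4): flips 1 -> legal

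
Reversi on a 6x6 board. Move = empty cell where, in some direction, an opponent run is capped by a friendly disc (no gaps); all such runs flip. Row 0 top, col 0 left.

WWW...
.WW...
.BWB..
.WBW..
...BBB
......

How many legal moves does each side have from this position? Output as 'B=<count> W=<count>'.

Answer: B=4 W=8

Derivation:
-- B to move --
(0,3): flips 1 -> legal
(1,0): no bracket -> illegal
(1,3): no bracket -> illegal
(2,0): no bracket -> illegal
(2,4): no bracket -> illegal
(3,0): flips 1 -> legal
(3,4): flips 1 -> legal
(4,0): no bracket -> illegal
(4,1): flips 1 -> legal
(4,2): no bracket -> illegal
B mobility = 4
-- W to move --
(1,0): no bracket -> illegal
(1,3): flips 1 -> legal
(1,4): no bracket -> illegal
(2,0): flips 1 -> legal
(2,4): flips 1 -> legal
(3,0): flips 1 -> legal
(3,4): flips 1 -> legal
(3,5): no bracket -> illegal
(4,1): no bracket -> illegal
(4,2): flips 1 -> legal
(5,2): no bracket -> illegal
(5,3): flips 1 -> legal
(5,4): no bracket -> illegal
(5,5): flips 1 -> legal
W mobility = 8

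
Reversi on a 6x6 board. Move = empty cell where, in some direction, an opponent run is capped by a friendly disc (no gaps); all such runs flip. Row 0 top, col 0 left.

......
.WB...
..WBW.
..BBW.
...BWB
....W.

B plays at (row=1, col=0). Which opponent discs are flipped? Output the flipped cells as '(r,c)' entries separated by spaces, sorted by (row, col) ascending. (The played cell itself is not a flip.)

Dir NW: edge -> no flip
Dir N: first cell '.' (not opp) -> no flip
Dir NE: first cell '.' (not opp) -> no flip
Dir W: edge -> no flip
Dir E: opp run (1,1) capped by B -> flip
Dir SW: edge -> no flip
Dir S: first cell '.' (not opp) -> no flip
Dir SE: first cell '.' (not opp) -> no flip

Answer: (1,1)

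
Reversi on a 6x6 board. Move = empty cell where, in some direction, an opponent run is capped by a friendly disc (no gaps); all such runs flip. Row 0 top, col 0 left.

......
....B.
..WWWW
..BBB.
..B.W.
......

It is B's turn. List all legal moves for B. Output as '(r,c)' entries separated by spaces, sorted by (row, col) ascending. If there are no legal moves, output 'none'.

(1,1): flips 1 -> legal
(1,2): flips 2 -> legal
(1,3): flips 1 -> legal
(1,5): flips 1 -> legal
(2,1): no bracket -> illegal
(3,1): no bracket -> illegal
(3,5): no bracket -> illegal
(4,3): no bracket -> illegal
(4,5): no bracket -> illegal
(5,3): no bracket -> illegal
(5,4): flips 1 -> legal
(5,5): flips 1 -> legal

Answer: (1,1) (1,2) (1,3) (1,5) (5,4) (5,5)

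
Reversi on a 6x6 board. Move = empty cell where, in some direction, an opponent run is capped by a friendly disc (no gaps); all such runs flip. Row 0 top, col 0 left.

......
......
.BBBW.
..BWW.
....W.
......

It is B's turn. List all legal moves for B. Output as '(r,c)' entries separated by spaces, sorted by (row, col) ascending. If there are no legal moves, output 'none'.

(1,3): no bracket -> illegal
(1,4): no bracket -> illegal
(1,5): no bracket -> illegal
(2,5): flips 1 -> legal
(3,5): flips 2 -> legal
(4,2): no bracket -> illegal
(4,3): flips 1 -> legal
(4,5): flips 1 -> legal
(5,3): no bracket -> illegal
(5,4): no bracket -> illegal
(5,5): flips 2 -> legal

Answer: (2,5) (3,5) (4,3) (4,5) (5,5)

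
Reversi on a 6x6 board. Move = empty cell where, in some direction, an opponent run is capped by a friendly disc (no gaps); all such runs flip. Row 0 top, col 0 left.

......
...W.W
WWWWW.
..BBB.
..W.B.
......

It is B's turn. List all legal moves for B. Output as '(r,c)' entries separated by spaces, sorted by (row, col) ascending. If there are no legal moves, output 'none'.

(0,2): no bracket -> illegal
(0,3): flips 2 -> legal
(0,4): no bracket -> illegal
(0,5): no bracket -> illegal
(1,0): flips 1 -> legal
(1,1): flips 1 -> legal
(1,2): flips 2 -> legal
(1,4): flips 2 -> legal
(2,5): no bracket -> illegal
(3,0): no bracket -> illegal
(3,1): no bracket -> illegal
(3,5): no bracket -> illegal
(4,1): no bracket -> illegal
(4,3): no bracket -> illegal
(5,1): flips 1 -> legal
(5,2): flips 1 -> legal
(5,3): no bracket -> illegal

Answer: (0,3) (1,0) (1,1) (1,2) (1,4) (5,1) (5,2)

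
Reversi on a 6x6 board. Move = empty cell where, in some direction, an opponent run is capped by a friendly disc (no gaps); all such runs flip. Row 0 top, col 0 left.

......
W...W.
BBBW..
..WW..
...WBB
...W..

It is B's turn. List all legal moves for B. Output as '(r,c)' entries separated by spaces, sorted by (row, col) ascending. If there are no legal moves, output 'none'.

(0,0): flips 1 -> legal
(0,1): no bracket -> illegal
(0,3): no bracket -> illegal
(0,4): no bracket -> illegal
(0,5): no bracket -> illegal
(1,1): no bracket -> illegal
(1,2): no bracket -> illegal
(1,3): no bracket -> illegal
(1,5): no bracket -> illegal
(2,4): flips 1 -> legal
(2,5): no bracket -> illegal
(3,1): no bracket -> illegal
(3,4): no bracket -> illegal
(4,1): no bracket -> illegal
(4,2): flips 2 -> legal
(5,2): no bracket -> illegal
(5,4): flips 2 -> legal

Answer: (0,0) (2,4) (4,2) (5,4)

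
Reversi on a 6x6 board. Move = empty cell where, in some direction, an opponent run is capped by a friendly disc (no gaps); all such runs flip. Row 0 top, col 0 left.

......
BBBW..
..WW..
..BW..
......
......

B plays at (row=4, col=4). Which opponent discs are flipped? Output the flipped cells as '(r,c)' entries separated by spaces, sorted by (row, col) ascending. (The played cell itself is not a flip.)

Dir NW: opp run (3,3) (2,2) capped by B -> flip
Dir N: first cell '.' (not opp) -> no flip
Dir NE: first cell '.' (not opp) -> no flip
Dir W: first cell '.' (not opp) -> no flip
Dir E: first cell '.' (not opp) -> no flip
Dir SW: first cell '.' (not opp) -> no flip
Dir S: first cell '.' (not opp) -> no flip
Dir SE: first cell '.' (not opp) -> no flip

Answer: (2,2) (3,3)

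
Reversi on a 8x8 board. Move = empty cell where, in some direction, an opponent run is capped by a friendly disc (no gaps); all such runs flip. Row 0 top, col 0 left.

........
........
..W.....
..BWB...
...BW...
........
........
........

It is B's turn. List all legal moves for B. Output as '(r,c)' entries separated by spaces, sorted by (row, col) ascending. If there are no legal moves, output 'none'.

(1,1): no bracket -> illegal
(1,2): flips 1 -> legal
(1,3): no bracket -> illegal
(2,1): no bracket -> illegal
(2,3): flips 1 -> legal
(2,4): no bracket -> illegal
(3,1): no bracket -> illegal
(3,5): no bracket -> illegal
(4,2): no bracket -> illegal
(4,5): flips 1 -> legal
(5,3): no bracket -> illegal
(5,4): flips 1 -> legal
(5,5): no bracket -> illegal

Answer: (1,2) (2,3) (4,5) (5,4)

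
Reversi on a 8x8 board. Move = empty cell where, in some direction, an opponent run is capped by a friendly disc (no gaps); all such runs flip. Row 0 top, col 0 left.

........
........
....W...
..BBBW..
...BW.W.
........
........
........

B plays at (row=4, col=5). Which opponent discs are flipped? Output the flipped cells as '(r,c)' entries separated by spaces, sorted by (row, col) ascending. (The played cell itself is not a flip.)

Dir NW: first cell 'B' (not opp) -> no flip
Dir N: opp run (3,5), next='.' -> no flip
Dir NE: first cell '.' (not opp) -> no flip
Dir W: opp run (4,4) capped by B -> flip
Dir E: opp run (4,6), next='.' -> no flip
Dir SW: first cell '.' (not opp) -> no flip
Dir S: first cell '.' (not opp) -> no flip
Dir SE: first cell '.' (not opp) -> no flip

Answer: (4,4)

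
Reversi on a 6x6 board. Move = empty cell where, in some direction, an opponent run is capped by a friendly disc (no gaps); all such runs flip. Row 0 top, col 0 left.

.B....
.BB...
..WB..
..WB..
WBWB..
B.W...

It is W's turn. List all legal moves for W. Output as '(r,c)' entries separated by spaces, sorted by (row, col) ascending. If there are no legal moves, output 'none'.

(0,0): flips 1 -> legal
(0,2): flips 1 -> legal
(0,3): no bracket -> illegal
(1,0): no bracket -> illegal
(1,3): no bracket -> illegal
(1,4): flips 1 -> legal
(2,0): no bracket -> illegal
(2,1): no bracket -> illegal
(2,4): flips 2 -> legal
(3,0): flips 1 -> legal
(3,1): no bracket -> illegal
(3,4): flips 2 -> legal
(4,4): flips 2 -> legal
(5,1): no bracket -> illegal
(5,3): no bracket -> illegal
(5,4): flips 1 -> legal

Answer: (0,0) (0,2) (1,4) (2,4) (3,0) (3,4) (4,4) (5,4)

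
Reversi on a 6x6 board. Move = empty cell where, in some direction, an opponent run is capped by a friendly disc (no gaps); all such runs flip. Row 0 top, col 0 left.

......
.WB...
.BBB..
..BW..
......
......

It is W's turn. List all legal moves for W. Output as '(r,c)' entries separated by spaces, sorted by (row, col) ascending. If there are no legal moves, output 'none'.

Answer: (1,3) (3,1)

Derivation:
(0,1): no bracket -> illegal
(0,2): no bracket -> illegal
(0,3): no bracket -> illegal
(1,0): no bracket -> illegal
(1,3): flips 2 -> legal
(1,4): no bracket -> illegal
(2,0): no bracket -> illegal
(2,4): no bracket -> illegal
(3,0): no bracket -> illegal
(3,1): flips 2 -> legal
(3,4): no bracket -> illegal
(4,1): no bracket -> illegal
(4,2): no bracket -> illegal
(4,3): no bracket -> illegal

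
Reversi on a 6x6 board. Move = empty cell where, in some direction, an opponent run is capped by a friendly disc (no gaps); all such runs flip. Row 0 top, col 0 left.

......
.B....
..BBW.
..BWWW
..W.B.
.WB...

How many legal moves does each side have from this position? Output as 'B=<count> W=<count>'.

Answer: B=5 W=8

Derivation:
-- B to move --
(1,3): no bracket -> illegal
(1,4): flips 2 -> legal
(1,5): no bracket -> illegal
(2,5): flips 1 -> legal
(3,1): no bracket -> illegal
(4,0): no bracket -> illegal
(4,1): no bracket -> illegal
(4,3): flips 1 -> legal
(4,5): flips 1 -> legal
(5,0): flips 1 -> legal
(5,3): no bracket -> illegal
B mobility = 5
-- W to move --
(0,0): flips 2 -> legal
(0,1): no bracket -> illegal
(0,2): no bracket -> illegal
(1,0): no bracket -> illegal
(1,2): flips 3 -> legal
(1,3): flips 1 -> legal
(1,4): no bracket -> illegal
(2,0): no bracket -> illegal
(2,1): flips 2 -> legal
(3,1): flips 1 -> legal
(4,1): no bracket -> illegal
(4,3): no bracket -> illegal
(4,5): no bracket -> illegal
(5,3): flips 2 -> legal
(5,4): flips 1 -> legal
(5,5): flips 1 -> legal
W mobility = 8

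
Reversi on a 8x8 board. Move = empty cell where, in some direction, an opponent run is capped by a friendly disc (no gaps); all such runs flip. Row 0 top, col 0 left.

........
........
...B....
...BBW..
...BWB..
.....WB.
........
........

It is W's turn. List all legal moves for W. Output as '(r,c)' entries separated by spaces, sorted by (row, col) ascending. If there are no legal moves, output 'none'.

(1,2): no bracket -> illegal
(1,3): no bracket -> illegal
(1,4): no bracket -> illegal
(2,2): flips 1 -> legal
(2,4): flips 1 -> legal
(2,5): no bracket -> illegal
(3,2): flips 2 -> legal
(3,6): no bracket -> illegal
(4,2): flips 1 -> legal
(4,6): flips 1 -> legal
(4,7): no bracket -> illegal
(5,2): no bracket -> illegal
(5,3): no bracket -> illegal
(5,4): no bracket -> illegal
(5,7): flips 1 -> legal
(6,5): no bracket -> illegal
(6,6): no bracket -> illegal
(6,7): no bracket -> illegal

Answer: (2,2) (2,4) (3,2) (4,2) (4,6) (5,7)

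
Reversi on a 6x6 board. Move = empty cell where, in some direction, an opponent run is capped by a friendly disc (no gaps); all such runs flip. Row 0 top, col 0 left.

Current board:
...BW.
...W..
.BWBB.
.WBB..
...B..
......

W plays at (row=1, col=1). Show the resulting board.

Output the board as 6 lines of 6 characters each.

Place W at (1,1); scan 8 dirs for brackets.
Dir NW: first cell '.' (not opp) -> no flip
Dir N: first cell '.' (not opp) -> no flip
Dir NE: first cell '.' (not opp) -> no flip
Dir W: first cell '.' (not opp) -> no flip
Dir E: first cell '.' (not opp) -> no flip
Dir SW: first cell '.' (not opp) -> no flip
Dir S: opp run (2,1) capped by W -> flip
Dir SE: first cell 'W' (not opp) -> no flip
All flips: (2,1)

Answer: ...BW.
.W.W..
.WWBB.
.WBB..
...B..
......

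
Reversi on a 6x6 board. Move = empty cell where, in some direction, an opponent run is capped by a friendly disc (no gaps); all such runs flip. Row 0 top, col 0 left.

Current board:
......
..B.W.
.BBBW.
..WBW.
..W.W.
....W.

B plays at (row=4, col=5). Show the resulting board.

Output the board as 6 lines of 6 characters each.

Answer: ......
..B.W.
.BBBW.
..WBB.
..W.WB
....W.

Derivation:
Place B at (4,5); scan 8 dirs for brackets.
Dir NW: opp run (3,4) capped by B -> flip
Dir N: first cell '.' (not opp) -> no flip
Dir NE: edge -> no flip
Dir W: opp run (4,4), next='.' -> no flip
Dir E: edge -> no flip
Dir SW: opp run (5,4), next=edge -> no flip
Dir S: first cell '.' (not opp) -> no flip
Dir SE: edge -> no flip
All flips: (3,4)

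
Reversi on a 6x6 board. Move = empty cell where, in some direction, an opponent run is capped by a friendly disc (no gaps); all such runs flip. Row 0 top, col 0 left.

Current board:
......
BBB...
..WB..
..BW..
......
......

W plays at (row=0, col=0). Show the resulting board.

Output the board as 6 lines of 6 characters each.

Place W at (0,0); scan 8 dirs for brackets.
Dir NW: edge -> no flip
Dir N: edge -> no flip
Dir NE: edge -> no flip
Dir W: edge -> no flip
Dir E: first cell '.' (not opp) -> no flip
Dir SW: edge -> no flip
Dir S: opp run (1,0), next='.' -> no flip
Dir SE: opp run (1,1) capped by W -> flip
All flips: (1,1)

Answer: W.....
BWB...
..WB..
..BW..
......
......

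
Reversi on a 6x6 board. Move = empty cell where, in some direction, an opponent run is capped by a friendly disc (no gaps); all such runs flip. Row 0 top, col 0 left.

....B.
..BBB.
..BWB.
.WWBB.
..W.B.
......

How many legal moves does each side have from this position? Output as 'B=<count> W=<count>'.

-- B to move --
(2,0): no bracket -> illegal
(2,1): no bracket -> illegal
(3,0): flips 2 -> legal
(4,0): flips 1 -> legal
(4,1): flips 2 -> legal
(4,3): no bracket -> illegal
(5,1): flips 1 -> legal
(5,2): flips 2 -> legal
(5,3): no bracket -> illegal
B mobility = 5
-- W to move --
(0,1): flips 1 -> legal
(0,2): flips 2 -> legal
(0,3): flips 1 -> legal
(0,5): flips 1 -> legal
(1,1): no bracket -> illegal
(1,5): flips 2 -> legal
(2,1): flips 1 -> legal
(2,5): flips 1 -> legal
(3,5): flips 2 -> legal
(4,3): flips 1 -> legal
(4,5): flips 1 -> legal
(5,3): no bracket -> illegal
(5,4): no bracket -> illegal
(5,5): no bracket -> illegal
W mobility = 10

Answer: B=5 W=10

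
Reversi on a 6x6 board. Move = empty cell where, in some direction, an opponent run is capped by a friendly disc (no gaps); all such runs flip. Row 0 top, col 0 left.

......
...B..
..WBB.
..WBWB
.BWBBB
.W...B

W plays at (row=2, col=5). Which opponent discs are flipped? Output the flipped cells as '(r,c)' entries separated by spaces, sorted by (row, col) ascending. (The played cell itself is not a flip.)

Answer: (2,3) (2,4)

Derivation:
Dir NW: first cell '.' (not opp) -> no flip
Dir N: first cell '.' (not opp) -> no flip
Dir NE: edge -> no flip
Dir W: opp run (2,4) (2,3) capped by W -> flip
Dir E: edge -> no flip
Dir SW: first cell 'W' (not opp) -> no flip
Dir S: opp run (3,5) (4,5) (5,5), next=edge -> no flip
Dir SE: edge -> no flip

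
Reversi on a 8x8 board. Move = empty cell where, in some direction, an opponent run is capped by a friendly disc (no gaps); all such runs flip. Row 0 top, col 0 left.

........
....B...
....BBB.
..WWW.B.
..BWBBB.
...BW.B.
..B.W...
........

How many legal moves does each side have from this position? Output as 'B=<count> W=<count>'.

-- B to move --
(2,1): no bracket -> illegal
(2,2): flips 2 -> legal
(2,3): flips 3 -> legal
(3,1): no bracket -> illegal
(3,5): no bracket -> illegal
(4,1): no bracket -> illegal
(5,2): flips 2 -> legal
(5,5): flips 1 -> legal
(6,3): flips 1 -> legal
(6,5): no bracket -> illegal
(7,3): no bracket -> illegal
(7,4): flips 2 -> legal
(7,5): flips 1 -> legal
B mobility = 7
-- W to move --
(0,3): no bracket -> illegal
(0,4): flips 2 -> legal
(0,5): no bracket -> illegal
(1,3): no bracket -> illegal
(1,5): flips 1 -> legal
(1,6): flips 1 -> legal
(1,7): no bracket -> illegal
(2,3): no bracket -> illegal
(2,7): flips 2 -> legal
(3,1): flips 2 -> legal
(3,5): no bracket -> illegal
(3,7): no bracket -> illegal
(4,1): flips 1 -> legal
(4,7): flips 3 -> legal
(5,1): flips 1 -> legal
(5,2): flips 2 -> legal
(5,5): flips 1 -> legal
(5,7): no bracket -> illegal
(6,1): no bracket -> illegal
(6,3): flips 1 -> legal
(6,5): no bracket -> illegal
(6,6): no bracket -> illegal
(6,7): flips 2 -> legal
(7,1): no bracket -> illegal
(7,2): no bracket -> illegal
(7,3): no bracket -> illegal
W mobility = 12

Answer: B=7 W=12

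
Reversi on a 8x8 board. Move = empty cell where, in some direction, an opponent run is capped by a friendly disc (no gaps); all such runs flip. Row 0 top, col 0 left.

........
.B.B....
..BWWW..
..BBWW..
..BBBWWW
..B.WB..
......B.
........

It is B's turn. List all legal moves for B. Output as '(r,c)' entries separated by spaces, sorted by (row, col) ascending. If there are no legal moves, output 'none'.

(1,2): no bracket -> illegal
(1,4): flips 3 -> legal
(1,5): flips 4 -> legal
(1,6): flips 2 -> legal
(2,6): flips 4 -> legal
(3,6): flips 2 -> legal
(3,7): flips 1 -> legal
(5,3): flips 1 -> legal
(5,6): no bracket -> illegal
(5,7): flips 3 -> legal
(6,3): no bracket -> illegal
(6,4): flips 1 -> legal
(6,5): flips 1 -> legal

Answer: (1,4) (1,5) (1,6) (2,6) (3,6) (3,7) (5,3) (5,7) (6,4) (6,5)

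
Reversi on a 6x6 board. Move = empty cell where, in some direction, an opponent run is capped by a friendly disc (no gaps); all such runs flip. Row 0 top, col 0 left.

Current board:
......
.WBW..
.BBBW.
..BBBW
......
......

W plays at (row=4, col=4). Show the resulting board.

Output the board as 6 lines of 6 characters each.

Place W at (4,4); scan 8 dirs for brackets.
Dir NW: opp run (3,3) (2,2) capped by W -> flip
Dir N: opp run (3,4) capped by W -> flip
Dir NE: first cell 'W' (not opp) -> no flip
Dir W: first cell '.' (not opp) -> no flip
Dir E: first cell '.' (not opp) -> no flip
Dir SW: first cell '.' (not opp) -> no flip
Dir S: first cell '.' (not opp) -> no flip
Dir SE: first cell '.' (not opp) -> no flip
All flips: (2,2) (3,3) (3,4)

Answer: ......
.WBW..
.BWBW.
..BWWW
....W.
......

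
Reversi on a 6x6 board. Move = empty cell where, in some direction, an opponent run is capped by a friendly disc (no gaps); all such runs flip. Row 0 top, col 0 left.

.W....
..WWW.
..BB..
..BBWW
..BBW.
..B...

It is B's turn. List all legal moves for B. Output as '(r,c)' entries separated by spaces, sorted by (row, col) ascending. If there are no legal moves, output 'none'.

Answer: (0,2) (0,3) (0,4) (0,5) (2,5) (4,5) (5,5)

Derivation:
(0,0): no bracket -> illegal
(0,2): flips 1 -> legal
(0,3): flips 1 -> legal
(0,4): flips 1 -> legal
(0,5): flips 1 -> legal
(1,0): no bracket -> illegal
(1,1): no bracket -> illegal
(1,5): no bracket -> illegal
(2,1): no bracket -> illegal
(2,4): no bracket -> illegal
(2,5): flips 1 -> legal
(4,5): flips 2 -> legal
(5,3): no bracket -> illegal
(5,4): no bracket -> illegal
(5,5): flips 1 -> legal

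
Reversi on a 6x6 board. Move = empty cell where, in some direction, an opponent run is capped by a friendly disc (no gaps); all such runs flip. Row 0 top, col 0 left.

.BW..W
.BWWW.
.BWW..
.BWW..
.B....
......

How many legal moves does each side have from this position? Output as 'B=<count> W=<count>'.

Answer: B=7 W=6

Derivation:
-- B to move --
(0,3): flips 2 -> legal
(0,4): flips 2 -> legal
(1,5): flips 3 -> legal
(2,4): flips 2 -> legal
(2,5): no bracket -> illegal
(3,4): flips 4 -> legal
(4,2): no bracket -> illegal
(4,3): flips 1 -> legal
(4,4): flips 2 -> legal
B mobility = 7
-- W to move --
(0,0): flips 2 -> legal
(1,0): flips 2 -> legal
(2,0): flips 2 -> legal
(3,0): flips 2 -> legal
(4,0): flips 1 -> legal
(4,2): no bracket -> illegal
(5,0): flips 1 -> legal
(5,1): no bracket -> illegal
(5,2): no bracket -> illegal
W mobility = 6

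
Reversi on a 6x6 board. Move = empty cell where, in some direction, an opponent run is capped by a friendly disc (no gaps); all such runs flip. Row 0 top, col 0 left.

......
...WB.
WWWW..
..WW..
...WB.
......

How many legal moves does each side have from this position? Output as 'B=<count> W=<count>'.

-- B to move --
(0,2): no bracket -> illegal
(0,3): no bracket -> illegal
(0,4): no bracket -> illegal
(1,0): no bracket -> illegal
(1,1): flips 2 -> legal
(1,2): flips 1 -> legal
(2,4): no bracket -> illegal
(3,0): no bracket -> illegal
(3,1): no bracket -> illegal
(3,4): no bracket -> illegal
(4,1): flips 2 -> legal
(4,2): flips 1 -> legal
(5,2): no bracket -> illegal
(5,3): no bracket -> illegal
(5,4): no bracket -> illegal
B mobility = 4
-- W to move --
(0,3): no bracket -> illegal
(0,4): no bracket -> illegal
(0,5): flips 1 -> legal
(1,5): flips 1 -> legal
(2,4): no bracket -> illegal
(2,5): no bracket -> illegal
(3,4): no bracket -> illegal
(3,5): no bracket -> illegal
(4,5): flips 1 -> legal
(5,3): no bracket -> illegal
(5,4): no bracket -> illegal
(5,5): flips 1 -> legal
W mobility = 4

Answer: B=4 W=4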